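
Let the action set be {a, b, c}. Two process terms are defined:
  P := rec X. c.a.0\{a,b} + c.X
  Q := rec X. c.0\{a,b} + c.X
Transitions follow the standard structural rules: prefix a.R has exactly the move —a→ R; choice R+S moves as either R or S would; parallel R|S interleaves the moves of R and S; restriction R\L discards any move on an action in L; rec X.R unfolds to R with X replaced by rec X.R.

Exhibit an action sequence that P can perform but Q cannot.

ca

P's transition system — 3 states:
  u0 = rec X. c.a.0\{a,b} + c.X → —c→ u0, —c→ u1
  u1 = a.0\{a,b} → —a→ u2
  u2 = 0\{a,b} → ∅
Q's transition system — 2 states:
  v0 = rec X. c.0\{a,b} + c.X → —c→ v0, —c→ v1
  v1 = 0\{a,b} → ∅
Run σ = ⟨ca⟩ on P: start {u0}
  [1] c ⇒ {u0, u1}
  [2] a ⇒ {u2}
  ✓ P
Run σ = ⟨ca⟩ on Q: start {v0}
  [1] c ⇒ {v0, v1}
  [2] a ⇒ ∅ (Q stuck)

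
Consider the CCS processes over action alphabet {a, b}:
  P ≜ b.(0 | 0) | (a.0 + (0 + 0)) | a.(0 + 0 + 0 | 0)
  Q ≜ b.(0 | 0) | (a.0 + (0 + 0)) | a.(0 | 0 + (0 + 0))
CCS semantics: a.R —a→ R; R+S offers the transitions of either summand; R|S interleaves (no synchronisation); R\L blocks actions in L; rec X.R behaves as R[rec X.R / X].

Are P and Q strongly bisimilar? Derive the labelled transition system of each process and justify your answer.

LTS(P): 8 reachable states
  u0 = b.(0 | 0) | (a.0 + (0 + 0)) | a.(0 + 0 + 0 | 0) → =a=> u1, =a=> u2, =b=> u3
  u1 = b.(0 | 0) | (a.0 + (0 + 0)) | (0 + 0 + 0 | 0) → =a=> u4, =b=> u5
  u2 = b.(0 | 0) | 0 | a.(0 + 0 + 0 | 0) → =a=> u4, =b=> u6
  u3 = 0 | 0 | (a.0 + (0 + 0)) | a.(0 + 0 + 0 | 0) → =a=> u5, =a=> u6
  u4 = b.(0 | 0) | 0 | (0 + 0 + 0 | 0) → =b=> u7
  u5 = 0 | 0 | (a.0 + (0 + 0)) | (0 + 0 + 0 | 0) → =a=> u7
  u6 = 0 | 0 | 0 | a.(0 + 0 + 0 | 0) → =a=> u7
  u7 = 0 | 0 | 0 | (0 + 0 + 0 | 0) → deadlocked
LTS(Q): 8 reachable states
  v0 = b.(0 | 0) | (a.0 + (0 + 0)) | a.(0 | 0 + (0 + 0)) → =a=> v1, =a=> v2, =b=> v3
  v1 = b.(0 | 0) | (a.0 + (0 + 0)) | (0 | 0 + (0 + 0)) → =a=> v4, =b=> v5
  v2 = b.(0 | 0) | 0 | a.(0 | 0 + (0 + 0)) → =a=> v4, =b=> v6
  v3 = 0 | 0 | (a.0 + (0 + 0)) | a.(0 | 0 + (0 + 0)) → =a=> v5, =a=> v6
  v4 = b.(0 | 0) | 0 | (0 | 0 + (0 + 0)) → =b=> v7
  v5 = 0 | 0 | (a.0 + (0 + 0)) | (0 | 0 + (0 + 0)) → =a=> v7
  v6 = 0 | 0 | 0 | a.(0 | 0 + (0 + 0)) → =a=> v7
  v7 = 0 | 0 | 0 | (0 | 0 + (0 + 0)) → deadlocked
Coarsest stable partition (strong bisimilarity classes):
  B0 = {u0, v0}
  B1 = {u3, v3}
  B2 = {u5, u6, v5, v6}
  B3 = {u7, v7}
  B4 = {u1, u2, v1, v2}
  B5 = {u4, v4}
u0 ∈ B0, v0 ∈ B0 → same block

P ~ Q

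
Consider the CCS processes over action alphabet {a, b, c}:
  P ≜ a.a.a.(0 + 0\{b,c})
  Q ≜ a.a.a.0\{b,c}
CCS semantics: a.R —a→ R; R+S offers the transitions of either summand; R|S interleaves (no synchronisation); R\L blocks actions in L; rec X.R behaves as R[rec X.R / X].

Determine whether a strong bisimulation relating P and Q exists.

P's transition system — 4 states:
  p0 = a.a.a.(0 + 0\{b,c}) → =a=> p1
  p1 = a.a.(0 + 0\{b,c}) → =a=> p2
  p2 = a.(0 + 0\{b,c}) → =a=> p3
  p3 = 0 + 0\{b,c} → (no moves)
Q's transition system — 4 states:
  q0 = a.a.a.0\{b,c} → =a=> q1
  q1 = a.a.0\{b,c} → =a=> q2
  q2 = a.0\{b,c} → =a=> q3
  q3 = 0\{b,c} → (no moves)
Partition-refinement fixed point:
  B0 = {p0, q0}
  B1 = {p1, q1}
  B2 = {p2, q2}
  B3 = {p3, q3}
p0 ∈ B0, q0 ∈ B0 → same block

YES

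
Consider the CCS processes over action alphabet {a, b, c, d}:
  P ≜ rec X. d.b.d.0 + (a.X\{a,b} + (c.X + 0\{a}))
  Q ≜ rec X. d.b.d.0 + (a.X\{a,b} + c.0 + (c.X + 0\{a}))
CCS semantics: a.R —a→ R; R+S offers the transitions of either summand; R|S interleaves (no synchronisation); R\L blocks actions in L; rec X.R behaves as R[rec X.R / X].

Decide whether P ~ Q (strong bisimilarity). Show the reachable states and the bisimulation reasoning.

LTS(P): 6 reachable states
  p0 = rec X. d.b.d.0 + (a.X\{a,b} + (c.X + 0\{a})) | —a→ p1, —c→ p0, —d→ p2
  p1 = (rec X. d.b.d.0 + (a.X\{a,b} + (c.X + 0\{a})))\{a,b} | —c→ p1, —d→ p3
  p2 = b.d.0 | —b→ p4
  p3 = (b.d.0)\{a,b} | ∅
  p4 = d.0 | —d→ p5
  p5 = 0 | ∅
LTS(Q): 7 reachable states
  q0 = rec X. d.b.d.0 + (a.X\{a,b} + c.0 + (c.X + 0\{a})) | —a→ q1, —c→ q0, —c→ q2, —d→ q3
  q1 = (rec X. d.b.d.0 + (a.X\{a,b} + c.0 + (c.X + 0\{a})))\{a,b} | —c→ q1, —c→ q4, —d→ q5
  q2 = 0 | ∅
  q3 = b.d.0 | —b→ q6
  q4 = 0\{a,b} | ∅
  q5 = (b.d.0)\{a,b} | ∅
  q6 = d.0 | —d→ q2
Coarsest stable partition (strong bisimilarity classes):
  B0 = {p0}
  B1 = {p1}
  B2 = {p3, p5, q2, q4, q5}
  B3 = {p2, q3}
  B4 = {p4, q6}
  B5 = {q0}
  B6 = {q1}
p0 ∈ B0, q0 ∈ B5 → different blocks

not bisimilar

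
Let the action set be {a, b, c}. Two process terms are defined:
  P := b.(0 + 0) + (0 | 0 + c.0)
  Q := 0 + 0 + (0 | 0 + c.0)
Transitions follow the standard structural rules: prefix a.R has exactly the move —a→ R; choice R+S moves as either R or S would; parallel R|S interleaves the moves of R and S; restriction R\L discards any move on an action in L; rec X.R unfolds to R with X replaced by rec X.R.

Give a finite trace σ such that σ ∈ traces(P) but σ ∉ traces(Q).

P's transition system — 3 states:
  s0 = b.(0 + 0) + (0 | 0 + c.0) | =b=> s1, =c=> s2
  s1 = 0 + 0 | ·
  s2 = 0 | ·
Q's transition system — 2 states:
  t0 = 0 + 0 + (0 | 0 + c.0) | =c=> t1
  t1 = 0 | ·
Trace ⟨b⟩ through P, begin at {s0}:
  after b @ step 1: {s1}
  — P admits the full trace.
Trace ⟨b⟩ through Q, begin at {t0}:
  after b @ step 1: ∅ (Q stuck)

b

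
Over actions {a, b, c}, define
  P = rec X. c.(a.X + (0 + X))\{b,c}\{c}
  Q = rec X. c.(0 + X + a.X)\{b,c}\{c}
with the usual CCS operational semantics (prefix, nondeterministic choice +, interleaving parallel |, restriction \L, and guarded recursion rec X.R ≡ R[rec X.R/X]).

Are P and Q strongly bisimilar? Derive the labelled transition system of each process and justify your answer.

bisimilar

P's transition system — 3 states:
  u0 = rec X. c.(a.X + (0 + X))\{b,c}\{c} → ··c··> u1
  u1 = (a.(rec X. c.(a.X + (0 + X))\{b,c}\{c}) + (0 + (rec X. c.(a.X + (0 + X))\{b,c}\{c})))\{b,c}\{c} → ··a··> u2
  u2 = (rec X. c.(a.X + (0 + X))\{b,c}\{c})\{b,c}\{c} → deadlocked
Q's transition system — 3 states:
  v0 = rec X. c.(0 + X + a.X)\{b,c}\{c} → ··c··> v1
  v1 = (0 + (rec X. c.(0 + X + a.X)\{b,c}\{c}) + a.(rec X. c.(0 + X + a.X)\{b,c}\{c}))\{b,c}\{c} → ··a··> v2
  v2 = (rec X. c.(0 + X + a.X)\{b,c}\{c})\{b,c}\{c} → deadlocked
Partition-refinement fixed point:
  B0 = {u0, v0}
  B1 = {u1, v1}
  B2 = {u2, v2}
u0 ∈ B0, v0 ∈ B0 → same block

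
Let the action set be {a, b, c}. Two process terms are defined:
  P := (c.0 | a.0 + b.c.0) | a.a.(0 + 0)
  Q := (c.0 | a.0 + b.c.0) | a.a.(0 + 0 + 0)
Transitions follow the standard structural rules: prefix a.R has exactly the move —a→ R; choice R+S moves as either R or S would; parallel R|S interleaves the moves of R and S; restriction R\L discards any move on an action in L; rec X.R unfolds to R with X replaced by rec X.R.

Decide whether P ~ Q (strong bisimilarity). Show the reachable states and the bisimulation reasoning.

Reachable graph of P (18 states):
  p0 = (c.0 | a.0 + b.c.0) | a.a.(0 + 0) ⊢ ··a··> p1, ··a··> p2, ··b··> p3, ··c··> p4
  p1 = (c.0 | a.0 + b.c.0) | a.(0 + 0) ⊢ ··a··> p5, ··a··> p6, ··b··> p7, ··c··> p8
  p2 = c.0 | 0 | a.a.(0 + 0) ⊢ ··a··> p6, ··c··> p9
  p3 = c.0 | a.a.(0 + 0) ⊢ ··a··> p7, ··c··> p10
  p4 = 0 | a.0 | a.a.(0 + 0) ⊢ ··a··> p8, ··a··> p9
  p5 = (c.0 | a.0 + b.c.0) | (0 + 0) ⊢ ··a··> p11, ··b··> p12, ··c··> p13
  p6 = c.0 | 0 | a.(0 + 0) ⊢ ··a··> p11, ··c··> p14
  p7 = c.0 | a.(0 + 0) ⊢ ··a··> p12, ··c··> p15
  p8 = 0 | a.0 | a.(0 + 0) ⊢ ··a··> p13, ··a··> p14
  p9 = 0 | 0 | a.a.(0 + 0) ⊢ ··a··> p14
  p10 = 0 | a.a.(0 + 0) ⊢ ··a··> p15
  p11 = c.0 | 0 | (0 + 0) ⊢ ··c··> p16
  p12 = c.0 | (0 + 0) ⊢ ··c··> p17
  p13 = 0 | a.0 | (0 + 0) ⊢ ··a··> p16
  p14 = 0 | 0 | a.(0 + 0) ⊢ ··a··> p16
  p15 = 0 | a.(0 + 0) ⊢ ··a··> p17
  p16 = 0 | 0 | (0 + 0) ⊢ stopped
  p17 = 0 | (0 + 0) ⊢ stopped
Reachable graph of Q (18 states):
  q0 = (c.0 | a.0 + b.c.0) | a.a.(0 + 0 + 0) ⊢ ··a··> q1, ··a··> q2, ··b··> q3, ··c··> q4
  q1 = (c.0 | a.0 + b.c.0) | a.(0 + 0 + 0) ⊢ ··a··> q5, ··a··> q6, ··b··> q7, ··c··> q8
  q2 = c.0 | 0 | a.a.(0 + 0 + 0) ⊢ ··a··> q6, ··c··> q9
  q3 = c.0 | a.a.(0 + 0 + 0) ⊢ ··a··> q7, ··c··> q10
  q4 = 0 | a.0 | a.a.(0 + 0 + 0) ⊢ ··a··> q8, ··a··> q9
  q5 = (c.0 | a.0 + b.c.0) | (0 + 0 + 0) ⊢ ··a··> q11, ··b··> q12, ··c··> q13
  q6 = c.0 | 0 | a.(0 + 0 + 0) ⊢ ··a··> q11, ··c··> q14
  q7 = c.0 | a.(0 + 0 + 0) ⊢ ··a··> q12, ··c··> q15
  q8 = 0 | a.0 | a.(0 + 0 + 0) ⊢ ··a··> q13, ··a··> q14
  q9 = 0 | 0 | a.a.(0 + 0 + 0) ⊢ ··a··> q14
  q10 = 0 | a.a.(0 + 0 + 0) ⊢ ··a··> q15
  q11 = c.0 | 0 | (0 + 0 + 0) ⊢ ··c··> q16
  q12 = c.0 | (0 + 0 + 0) ⊢ ··c··> q17
  q13 = 0 | a.0 | (0 + 0 + 0) ⊢ ··a··> q16
  q14 = 0 | 0 | a.(0 + 0 + 0) ⊢ ··a··> q16
  q15 = 0 | a.(0 + 0 + 0) ⊢ ··a··> q17
  q16 = 0 | 0 | (0 + 0 + 0) ⊢ stopped
  q17 = 0 | (0 + 0 + 0) ⊢ stopped
Partition-refinement fixed point:
  B0 = {p0, q0}
  B1 = {p2, p3, q2, q3}
  B2 = {p10, p8, p9, q10, q8, q9}
  B3 = {p13, p14, p15, q13, q14, q15}
  B4 = {p16, p17, q16, q17}
  B5 = {p6, p7, q6, q7}
  B6 = {p11, p12, q11, q12}
  B7 = {p4, q4}
  B8 = {p1, q1}
  B9 = {p5, q5}
p0 ∈ B0, q0 ∈ B0 → same block

bisimilar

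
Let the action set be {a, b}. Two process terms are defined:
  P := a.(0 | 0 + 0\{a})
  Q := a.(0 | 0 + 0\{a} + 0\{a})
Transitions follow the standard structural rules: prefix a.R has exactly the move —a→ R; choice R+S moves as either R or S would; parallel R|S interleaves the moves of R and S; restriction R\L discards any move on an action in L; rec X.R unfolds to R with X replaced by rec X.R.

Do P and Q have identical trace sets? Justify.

trace-equivalent

Reachable graph of P (2 states):
  p0 = a.(0 | 0 + 0\{a}) ⊢ --a--▸ p1
  p1 = 0 | 0 + 0\{a} ⊢ (no moves)
Reachable graph of Q (2 states):
  q0 = a.(0 | 0 + 0\{a} + 0\{a}) ⊢ --a--▸ q1
  q1 = 0 | 0 + 0\{a} + 0\{a} ⊢ (no moves)
Partition-refinement fixed point:
  B0 = {p0, q0}
  B1 = {p1, q1}
p0 ∈ B0, q0 ∈ B0 → same block
Bisimilar ⇒ trace-equivalent.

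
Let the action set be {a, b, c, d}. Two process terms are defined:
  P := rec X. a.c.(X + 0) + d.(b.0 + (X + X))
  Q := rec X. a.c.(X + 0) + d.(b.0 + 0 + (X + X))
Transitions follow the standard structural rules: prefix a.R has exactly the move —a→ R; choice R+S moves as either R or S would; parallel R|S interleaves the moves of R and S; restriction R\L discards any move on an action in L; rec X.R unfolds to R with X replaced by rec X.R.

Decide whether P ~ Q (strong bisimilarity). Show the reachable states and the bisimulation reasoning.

Reachable graph of P (5 states):
  s0 = rec X. a.c.(X + 0) + d.(b.0 + (X + X)) | —a→ s1, —d→ s2
  s1 = c.((rec X. a.c.(X + 0) + d.(b.0 + (X + X))) + 0) | —c→ s3
  s2 = b.0 + ((rec X. a.c.(X + 0) + d.(b.0 + (X + X))) + (rec X. a.c.(X + 0) + d.(b.0 + (X + X)))) | —a→ s1, —b→ s4, —d→ s2
  s3 = (rec X. a.c.(X + 0) + d.(b.0 + (X + X))) + 0 | —a→ s1, —d→ s2
  s4 = 0 | deadlocked
Reachable graph of Q (5 states):
  t0 = rec X. a.c.(X + 0) + d.(b.0 + 0 + (X + X)) | —a→ t1, —d→ t2
  t1 = c.((rec X. a.c.(X + 0) + d.(b.0 + 0 + (X + X))) + 0) | —c→ t3
  t2 = b.0 + 0 + ((rec X. a.c.(X + 0) + d.(b.0 + 0 + (X + X))) + (rec X. a.c.(X + 0) + d.(b.0 + 0 + (X + X)))) | —a→ t1, —b→ t4, —d→ t2
  t3 = (rec X. a.c.(X + 0) + d.(b.0 + 0 + (X + X))) + 0 | —a→ t1, —d→ t2
  t4 = 0 | deadlocked
Partition-refinement fixed point:
  B0 = {s0, s3, t0, t3}
  B1 = {s1, t1}
  B2 = {s2, t2}
  B3 = {s4, t4}
s0 ∈ B0, t0 ∈ B0 → same block

YES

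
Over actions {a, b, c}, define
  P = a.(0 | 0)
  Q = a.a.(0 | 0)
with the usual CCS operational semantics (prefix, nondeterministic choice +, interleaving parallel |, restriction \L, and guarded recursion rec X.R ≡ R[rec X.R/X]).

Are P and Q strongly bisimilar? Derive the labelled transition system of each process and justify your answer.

not bisimilar

Reachable graph of P (2 states):
  u0 = a.(0 | 0) ⊢ ··a··> u1
  u1 = 0 | 0 ⊢ ·
Reachable graph of Q (3 states):
  v0 = a.a.(0 | 0) ⊢ ··a··> v1
  v1 = a.(0 | 0) ⊢ ··a··> v2
  v2 = 0 | 0 ⊢ ·
Coarsest stable partition (strong bisimilarity classes):
  B0 = {u0, v1}
  B1 = {u1, v2}
  B2 = {v0}
u0 ∈ B0, v0 ∈ B2 → different blocks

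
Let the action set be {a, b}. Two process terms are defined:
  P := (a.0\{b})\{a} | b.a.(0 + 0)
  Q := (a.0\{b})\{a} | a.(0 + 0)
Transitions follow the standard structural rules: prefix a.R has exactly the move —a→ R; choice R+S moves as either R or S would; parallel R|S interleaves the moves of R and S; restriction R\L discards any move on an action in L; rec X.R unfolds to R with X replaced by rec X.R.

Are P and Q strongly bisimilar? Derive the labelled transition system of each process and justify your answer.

NO

LTS(P): 3 reachable states
  m0 = (a.0\{b})\{a} | b.a.(0 + 0) has moves —b→ m1
  m1 = (a.0\{b})\{a} | a.(0 + 0) has moves —a→ m2
  m2 = (a.0\{b})\{a} | (0 + 0) has moves deadlocked
LTS(Q): 2 reachable states
  n0 = (a.0\{b})\{a} | a.(0 + 0) has moves —a→ n1
  n1 = (a.0\{b})\{a} | (0 + 0) has moves deadlocked
Partition-refinement fixed point:
  B0 = {m0}
  B1 = {m1, n0}
  B2 = {m2, n1}
m0 ∈ B0, n0 ∈ B1 → different blocks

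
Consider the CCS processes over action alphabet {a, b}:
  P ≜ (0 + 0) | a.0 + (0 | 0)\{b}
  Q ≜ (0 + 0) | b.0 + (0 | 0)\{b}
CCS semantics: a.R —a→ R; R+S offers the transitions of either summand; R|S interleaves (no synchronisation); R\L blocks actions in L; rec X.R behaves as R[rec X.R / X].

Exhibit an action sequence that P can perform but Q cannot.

P's transition system — 2 states:
  u0 = (0 + 0) | a.0 + (0 | 0)\{b} | ··a··> u1
  u1 = (0 + 0) | 0 | ∅
Q's transition system — 2 states:
  v0 = (0 + 0) | b.0 + (0 | 0)\{b} | ··b··> v1
  v1 = (0 + 0) | 0 | ∅
Run σ = ⟨a⟩ on P: start {u0}
  [1] a ⇒ {u1}
  — P admits the full trace.
Run σ = ⟨a⟩ on Q: start {v0}
  [1] a ⇒ ∅ (Q stuck)

a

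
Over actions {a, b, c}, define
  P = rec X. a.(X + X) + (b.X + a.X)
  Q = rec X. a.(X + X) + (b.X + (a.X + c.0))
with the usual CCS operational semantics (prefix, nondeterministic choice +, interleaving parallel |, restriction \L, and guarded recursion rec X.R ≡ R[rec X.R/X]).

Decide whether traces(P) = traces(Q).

LTS(P): 2 reachable states
  u0 = rec X. a.(X + X) + (b.X + a.X) has moves --a--▸ u0, --a--▸ u1, --b--▸ u0
  u1 = (rec X. a.(X + X) + (b.X + a.X)) + (rec X. a.(X + X) + (b.X + a.X)) has moves --a--▸ u0, --a--▸ u1, --b--▸ u0
LTS(Q): 3 reachable states
  v0 = rec X. a.(X + X) + (b.X + (a.X + c.0)) has moves --a--▸ v0, --a--▸ v1, --b--▸ v0, --c--▸ v2
  v1 = (rec X. a.(X + X) + (b.X + (a.X + c.0))) + (rec X. a.(X + X) + (b.X + (a.X + c.0))) has moves --a--▸ v0, --a--▸ v1, --b--▸ v0, --c--▸ v2
  v2 = 0 has moves stopped
Executing c from Q (initial set {v0}):
  after c @ step 1: {v2}
  Q completes σ.
Executing c from P (initial set {u0}):
  after c @ step 1: no successor for P

traces(P) ≠ traces(Q) — witness ⟨c⟩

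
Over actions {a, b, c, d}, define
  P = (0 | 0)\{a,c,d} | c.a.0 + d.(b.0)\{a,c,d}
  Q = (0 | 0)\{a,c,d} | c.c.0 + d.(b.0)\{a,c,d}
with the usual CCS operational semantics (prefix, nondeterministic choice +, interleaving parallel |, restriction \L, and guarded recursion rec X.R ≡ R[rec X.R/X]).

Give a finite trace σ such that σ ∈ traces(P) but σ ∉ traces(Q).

ca

LTS(P): 5 reachable states
  m0 = (0 | 0)\{a,c,d} | c.a.0 + d.(b.0)\{a,c,d} | =c=> m1, =d=> m2
  m1 = (0 | 0)\{a,c,d} | a.0 | =a=> m3
  m2 = (b.0)\{a,c,d} | =b=> m4
  m3 = (0 | 0)\{a,c,d} | 0 | ∅
  m4 = 0\{a,c,d} | ∅
LTS(Q): 5 reachable states
  n0 = (0 | 0)\{a,c,d} | c.c.0 + d.(b.0)\{a,c,d} | =c=> n1, =d=> n2
  n1 = (0 | 0)\{a,c,d} | c.0 | =c=> n3
  n2 = (b.0)\{a,c,d} | =b=> n4
  n3 = (0 | 0)\{a,c,d} | 0 | ∅
  n4 = 0\{a,c,d} | ∅
Executing ca from P (initial set {m0}):
  after c @ step 1: {m1}
  after a @ step 2: {m3}
  P completes σ.
Executing ca from Q (initial set {n0}):
  after c @ step 1: {n1}
  after a @ step 2: ∅  — Q cannot continue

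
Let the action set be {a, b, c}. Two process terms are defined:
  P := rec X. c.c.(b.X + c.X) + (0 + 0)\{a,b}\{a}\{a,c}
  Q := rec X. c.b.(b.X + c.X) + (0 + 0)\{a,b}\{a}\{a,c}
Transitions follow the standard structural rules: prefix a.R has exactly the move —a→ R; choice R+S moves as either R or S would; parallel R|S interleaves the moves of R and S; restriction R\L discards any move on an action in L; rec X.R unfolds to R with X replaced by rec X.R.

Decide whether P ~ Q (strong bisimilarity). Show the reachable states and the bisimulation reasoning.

not bisimilar

LTS(P): 3 reachable states
  p0 = rec X. c.c.(b.X + c.X) + (0 + 0)\{a,b}\{a}\{a,c} :: --c--▸ p1
  p1 = c.(b.(rec X. c.c.(b.X + c.X) + (0 + 0)\{a,b}\{a}\{a,c}) + c.(rec X. c.c.(b.X + c.X) + (0 + 0)\{a,b}\{a}\{a,c})) :: --c--▸ p2
  p2 = b.(rec X. c.c.(b.X + c.X) + (0 + 0)\{a,b}\{a}\{a,c}) + c.(rec X. c.c.(b.X + c.X) + (0 + 0)\{a,b}\{a}\{a,c}) :: --b--▸ p0, --c--▸ p0
LTS(Q): 3 reachable states
  q0 = rec X. c.b.(b.X + c.X) + (0 + 0)\{a,b}\{a}\{a,c} :: --c--▸ q1
  q1 = b.(b.(rec X. c.b.(b.X + c.X) + (0 + 0)\{a,b}\{a}\{a,c}) + c.(rec X. c.b.(b.X + c.X) + (0 + 0)\{a,b}\{a}\{a,c})) :: --b--▸ q2
  q2 = b.(rec X. c.b.(b.X + c.X) + (0 + 0)\{a,b}\{a}\{a,c}) + c.(rec X. c.b.(b.X + c.X) + (0 + 0)\{a,b}\{a}\{a,c}) :: --b--▸ q0, --c--▸ q0
Partition-refinement fixed point:
  B0 = {p0}
  B1 = {p1}
  B2 = {p2}
  B3 = {q0}
  B4 = {q1}
  B5 = {q2}
p0 ∈ B0, q0 ∈ B3 → different blocks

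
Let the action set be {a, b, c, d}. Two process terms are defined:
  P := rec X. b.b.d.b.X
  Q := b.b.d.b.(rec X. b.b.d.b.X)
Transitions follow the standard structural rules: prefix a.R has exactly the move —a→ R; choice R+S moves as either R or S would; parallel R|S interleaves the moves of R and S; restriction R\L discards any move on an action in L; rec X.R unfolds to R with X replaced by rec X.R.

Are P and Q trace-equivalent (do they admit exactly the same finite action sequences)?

traces(P) = traces(Q)

LTS(P): 4 reachable states
  p0 = rec X. b.b.d.b.X | ··b··> p1
  p1 = b.d.b.(rec X. b.b.d.b.X) | ··b··> p2
  p2 = d.b.(rec X. b.b.d.b.X) | ··d··> p3
  p3 = b.(rec X. b.b.d.b.X) | ··b··> p0
LTS(Q): 5 reachable states
  q0 = b.b.d.b.(rec X. b.b.d.b.X) | ··b··> q1
  q1 = b.d.b.(rec X. b.b.d.b.X) | ··b··> q2
  q2 = d.b.(rec X. b.b.d.b.X) | ··d··> q3
  q3 = b.(rec X. b.b.d.b.X) | ··b··> q4
  q4 = rec X. b.b.d.b.X | ··b··> q1
Partition-refinement fixed point:
  B0 = {p0, q0, q4}
  B1 = {p1, q1}
  B2 = {p2, q2}
  B3 = {p3, q3}
p0 ∈ B0, q0 ∈ B0 → same block
Bisimilar ⇒ trace-equivalent.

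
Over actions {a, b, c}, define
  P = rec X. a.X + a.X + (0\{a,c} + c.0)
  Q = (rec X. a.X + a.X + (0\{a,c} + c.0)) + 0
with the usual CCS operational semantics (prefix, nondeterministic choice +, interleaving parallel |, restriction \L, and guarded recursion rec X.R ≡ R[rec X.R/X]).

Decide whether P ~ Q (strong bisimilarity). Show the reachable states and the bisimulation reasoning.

Reachable graph of P (2 states):
  p0 = rec X. a.X + a.X + (0\{a,c} + c.0) → ··a··> p0, ··c··> p1
  p1 = 0 → ∅
Reachable graph of Q (3 states):
  q0 = (rec X. a.X + a.X + (0\{a,c} + c.0)) + 0 → ··a··> q1, ··c··> q2
  q1 = rec X. a.X + a.X + (0\{a,c} + c.0) → ··a··> q1, ··c··> q2
  q2 = 0 → ∅
Partition-refinement fixed point:
  B0 = {p0, q0, q1}
  B1 = {p1, q2}
p0 ∈ B0, q0 ∈ B0 → same block

YES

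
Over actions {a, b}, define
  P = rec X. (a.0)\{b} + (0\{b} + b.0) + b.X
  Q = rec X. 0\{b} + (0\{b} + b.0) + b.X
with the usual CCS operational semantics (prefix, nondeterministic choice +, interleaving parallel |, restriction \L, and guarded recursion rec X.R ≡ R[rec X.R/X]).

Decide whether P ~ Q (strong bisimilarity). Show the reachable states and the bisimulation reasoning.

Reachable graph of P (3 states):
  u0 = rec X. (a.0)\{b} + (0\{b} + b.0) + b.X :: ··a··> u1, ··b··> u0, ··b··> u2
  u1 = 0\{b} :: stopped
  u2 = 0 :: stopped
Reachable graph of Q (2 states):
  v0 = rec X. 0\{b} + (0\{b} + b.0) + b.X :: ··b··> v0, ··b··> v1
  v1 = 0 :: stopped
Bisimilarity quotient blocks:
  B0 = {u0}
  B1 = {u1, u2, v1}
  B2 = {v0}
u0 ∈ B0, v0 ∈ B2 → different blocks

NO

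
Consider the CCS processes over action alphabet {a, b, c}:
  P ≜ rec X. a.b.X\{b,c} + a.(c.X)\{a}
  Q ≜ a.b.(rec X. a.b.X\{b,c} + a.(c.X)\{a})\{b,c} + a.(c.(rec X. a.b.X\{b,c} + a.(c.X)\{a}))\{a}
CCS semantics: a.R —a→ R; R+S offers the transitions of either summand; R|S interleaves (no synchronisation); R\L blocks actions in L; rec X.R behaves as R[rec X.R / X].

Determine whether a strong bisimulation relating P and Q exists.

YES

P's transition system — 7 states:
  p0 = rec X. a.b.X\{b,c} + a.(c.X)\{a} → --a--▸ p1, --a--▸ p2
  p1 = (c.(rec X. a.b.X\{b,c} + a.(c.X)\{a}))\{a} → --c--▸ p3
  p2 = b.(rec X. a.b.X\{b,c} + a.(c.X)\{a})\{b,c} → --b--▸ p4
  p3 = (rec X. a.b.X\{b,c} + a.(c.X)\{a})\{a} → ·
  p4 = (rec X. a.b.X\{b,c} + a.(c.X)\{a})\{b,c} → --a--▸ p5, --a--▸ p6
  p5 = (b.(rec X. a.b.X\{b,c} + a.(c.X)\{a})\{b,c})\{b,c} → ·
  p6 = (c.(rec X. a.b.X\{b,c} + a.(c.X)\{a}))\{a}\{b,c} → ·
Q's transition system — 7 states:
  q0 = a.b.(rec X. a.b.X\{b,c} + a.(c.X)\{a})\{b,c} + a.(c.(rec X. a.b.X\{b,c} + a.(c.X)\{a}))\{a} → --a--▸ q1, --a--▸ q2
  q1 = (c.(rec X. a.b.X\{b,c} + a.(c.X)\{a}))\{a} → --c--▸ q3
  q2 = b.(rec X. a.b.X\{b,c} + a.(c.X)\{a})\{b,c} → --b--▸ q4
  q3 = (rec X. a.b.X\{b,c} + a.(c.X)\{a})\{a} → ·
  q4 = (rec X. a.b.X\{b,c} + a.(c.X)\{a})\{b,c} → --a--▸ q5, --a--▸ q6
  q5 = (b.(rec X. a.b.X\{b,c} + a.(c.X)\{a})\{b,c})\{b,c} → ·
  q6 = (c.(rec X. a.b.X\{b,c} + a.(c.X)\{a}))\{a}\{b,c} → ·
Coarsest stable partition (strong bisimilarity classes):
  B0 = {p0, q0}
  B1 = {p1, q1}
  B2 = {p3, p5, p6, q3, q5, q6}
  B3 = {p2, q2}
  B4 = {p4, q4}
p0 ∈ B0, q0 ∈ B0 → same block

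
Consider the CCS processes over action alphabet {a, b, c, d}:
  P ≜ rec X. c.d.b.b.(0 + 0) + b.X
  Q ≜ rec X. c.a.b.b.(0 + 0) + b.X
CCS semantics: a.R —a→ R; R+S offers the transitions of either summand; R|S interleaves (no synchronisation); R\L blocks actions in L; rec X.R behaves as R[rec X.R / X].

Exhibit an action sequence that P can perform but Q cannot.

cd

P's transition system — 5 states:
  p0 = rec X. c.d.b.b.(0 + 0) + b.X → ··b··> p0, ··c··> p1
  p1 = d.b.b.(0 + 0) → ··d··> p2
  p2 = b.b.(0 + 0) → ··b··> p3
  p3 = b.(0 + 0) → ··b··> p4
  p4 = 0 + 0 → ∅
Q's transition system — 5 states:
  q0 = rec X. c.a.b.b.(0 + 0) + b.X → ··b··> q0, ··c··> q1
  q1 = a.b.b.(0 + 0) → ··a··> q2
  q2 = b.b.(0 + 0) → ··b··> q3
  q3 = b.(0 + 0) → ··b··> q4
  q4 = 0 + 0 → ∅
Executing cd from P (initial set {p0}):
  [1] c ⇒ {p1}
  [2] d ⇒ {p2}
  P completes σ.
Executing cd from Q (initial set {q0}):
  [1] c ⇒ {q1}
  [2] d ⇒ no successor for Q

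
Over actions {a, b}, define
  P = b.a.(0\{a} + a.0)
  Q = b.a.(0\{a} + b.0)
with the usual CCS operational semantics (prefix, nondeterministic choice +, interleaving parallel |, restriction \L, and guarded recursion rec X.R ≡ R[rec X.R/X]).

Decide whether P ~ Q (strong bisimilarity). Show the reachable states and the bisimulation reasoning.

P's transition system — 4 states:
  s0 = b.a.(0\{a} + a.0) → ··b··> s1
  s1 = a.(0\{a} + a.0) → ··a··> s2
  s2 = 0\{a} + a.0 → ··a··> s3
  s3 = 0 → deadlocked
Q's transition system — 4 states:
  t0 = b.a.(0\{a} + b.0) → ··b··> t1
  t1 = a.(0\{a} + b.0) → ··a··> t2
  t2 = 0\{a} + b.0 → ··b··> t3
  t3 = 0 → deadlocked
Partition-refinement fixed point:
  B0 = {s0}
  B1 = {s1}
  B2 = {s2}
  B3 = {s3, t3}
  B4 = {t0}
  B5 = {t1}
  B6 = {t2}
s0 ∈ B0, t0 ∈ B4 → different blocks

not bisimilar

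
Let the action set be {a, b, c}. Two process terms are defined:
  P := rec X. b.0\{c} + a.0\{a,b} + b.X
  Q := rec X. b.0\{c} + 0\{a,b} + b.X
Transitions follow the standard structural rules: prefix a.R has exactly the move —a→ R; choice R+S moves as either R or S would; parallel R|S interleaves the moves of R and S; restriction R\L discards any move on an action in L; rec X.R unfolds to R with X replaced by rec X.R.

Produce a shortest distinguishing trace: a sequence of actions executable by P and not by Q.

a

Reachable graph of P (3 states):
  m0 = rec X. b.0\{c} + a.0\{a,b} + b.X has moves -a-> m1, -b-> m0, -b-> m2
  m1 = 0\{a,b} has moves ·
  m2 = 0\{c} has moves ·
Reachable graph of Q (2 states):
  n0 = rec X. b.0\{c} + 0\{a,b} + b.X has moves -b-> n0, -b-> n1
  n1 = 0\{c} has moves ·
Run σ = ⟨a⟩ on P: start {m0}
  after a @ step 1: {m1}
  — P admits the full trace.
Run σ = ⟨a⟩ on Q: start {n0}
  after a @ step 1: ∅  — Q cannot continue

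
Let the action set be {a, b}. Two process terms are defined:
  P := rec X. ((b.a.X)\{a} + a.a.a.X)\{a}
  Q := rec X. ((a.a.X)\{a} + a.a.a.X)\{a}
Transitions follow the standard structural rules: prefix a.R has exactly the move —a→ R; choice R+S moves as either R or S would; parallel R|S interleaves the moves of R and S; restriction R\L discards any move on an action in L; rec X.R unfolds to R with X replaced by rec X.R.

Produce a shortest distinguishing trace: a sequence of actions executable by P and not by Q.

b

Reachable graph of P (2 states):
  s0 = rec X. ((b.a.X)\{a} + a.a.a.X)\{a} | —b→ s1
  s1 = (a.(rec X. ((b.a.X)\{a} + a.a.a.X)\{a}))\{a}\{a} | (no moves)
Reachable graph of Q (1 states):
  t0 = rec X. ((a.a.X)\{a} + a.a.a.X)\{a} | (no moves)
Executing b from P (initial set {s0}):
  [1] b ⇒ {s1}
  — P admits the full trace.
Executing b from Q (initial set {t0}):
  [1] b ⇒ no successor for Q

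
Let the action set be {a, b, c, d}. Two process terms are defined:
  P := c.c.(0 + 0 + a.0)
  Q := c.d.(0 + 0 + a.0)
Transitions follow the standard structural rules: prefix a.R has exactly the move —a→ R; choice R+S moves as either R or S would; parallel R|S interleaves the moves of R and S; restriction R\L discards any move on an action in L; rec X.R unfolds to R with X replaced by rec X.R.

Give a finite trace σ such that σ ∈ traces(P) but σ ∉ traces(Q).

cc

LTS(P): 4 reachable states
  p0 = c.c.(0 + 0 + a.0) has moves --c--▸ p1
  p1 = c.(0 + 0 + a.0) has moves --c--▸ p2
  p2 = 0 + 0 + a.0 has moves --a--▸ p3
  p3 = 0 has moves ·
LTS(Q): 4 reachable states
  q0 = c.d.(0 + 0 + a.0) has moves --c--▸ q1
  q1 = d.(0 + 0 + a.0) has moves --d--▸ q2
  q2 = 0 + 0 + a.0 has moves --a--▸ q3
  q3 = 0 has moves ·
Run σ = ⟨cc⟩ on P: start {p0}
  [1] c ⇒ {p1}
  [2] c ⇒ {p2}
  P completes σ.
Run σ = ⟨cc⟩ on Q: start {q0}
  [1] c ⇒ {q1}
  [2] c ⇒ ∅ (Q stuck)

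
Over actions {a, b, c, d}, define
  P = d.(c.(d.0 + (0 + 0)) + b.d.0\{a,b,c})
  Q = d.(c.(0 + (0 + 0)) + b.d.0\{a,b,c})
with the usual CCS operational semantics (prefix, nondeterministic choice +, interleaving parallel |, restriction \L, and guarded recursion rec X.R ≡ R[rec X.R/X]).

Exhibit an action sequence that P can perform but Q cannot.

dcd

LTS(P): 6 reachable states
  m0 = d.(c.(d.0 + (0 + 0)) + b.d.0\{a,b,c}) ⊢ =d=> m1
  m1 = c.(d.0 + (0 + 0)) + b.d.0\{a,b,c} ⊢ =b=> m2, =c=> m3
  m2 = d.0\{a,b,c} ⊢ =d=> m4
  m3 = d.0 + (0 + 0) ⊢ =d=> m5
  m4 = 0\{a,b,c} ⊢ ·
  m5 = 0 ⊢ ·
LTS(Q): 5 reachable states
  n0 = d.(c.(0 + (0 + 0)) + b.d.0\{a,b,c}) ⊢ =d=> n1
  n1 = c.(0 + (0 + 0)) + b.d.0\{a,b,c} ⊢ =b=> n2, =c=> n3
  n2 = d.0\{a,b,c} ⊢ =d=> n4
  n3 = 0 + (0 + 0) ⊢ ·
  n4 = 0\{a,b,c} ⊢ ·
Executing dcd from P (initial set {m0}):
  step 1 (d): {m1}
  step 2 (c): {m3}
  step 3 (d): {m5}
  — P admits the full trace.
Executing dcd from Q (initial set {n0}):
  step 1 (d): {n1}
  step 2 (c): {n3}
  step 3 (d): no successor for Q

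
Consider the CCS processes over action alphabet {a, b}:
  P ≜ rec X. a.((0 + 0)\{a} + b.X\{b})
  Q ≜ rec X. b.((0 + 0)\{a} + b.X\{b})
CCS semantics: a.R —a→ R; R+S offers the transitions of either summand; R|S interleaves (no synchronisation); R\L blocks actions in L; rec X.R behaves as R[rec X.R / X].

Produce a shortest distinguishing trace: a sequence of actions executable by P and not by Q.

Reachable graph of P (4 states):
  s0 = rec X. a.((0 + 0)\{a} + b.X\{b}) has moves —a→ s1
  s1 = (0 + 0)\{a} + b.(rec X. a.((0 + 0)\{a} + b.X\{b}))\{b} has moves —b→ s2
  s2 = (rec X. a.((0 + 0)\{a} + b.X\{b}))\{b} has moves —a→ s3
  s3 = ((0 + 0)\{a} + b.(rec X. a.((0 + 0)\{a} + b.X\{b}))\{b})\{b} has moves (no moves)
Reachable graph of Q (3 states):
  t0 = rec X. b.((0 + 0)\{a} + b.X\{b}) has moves —b→ t1
  t1 = (0 + 0)\{a} + b.(rec X. b.((0 + 0)\{a} + b.X\{b}))\{b} has moves —b→ t2
  t2 = (rec X. b.((0 + 0)\{a} + b.X\{b}))\{b} has moves (no moves)
Run σ = ⟨a⟩ on P: start {s0}
  step 1 (a): {s1}
  P completes σ.
Run σ = ⟨a⟩ on Q: start {t0}
  step 1 (a): no successor for Q

a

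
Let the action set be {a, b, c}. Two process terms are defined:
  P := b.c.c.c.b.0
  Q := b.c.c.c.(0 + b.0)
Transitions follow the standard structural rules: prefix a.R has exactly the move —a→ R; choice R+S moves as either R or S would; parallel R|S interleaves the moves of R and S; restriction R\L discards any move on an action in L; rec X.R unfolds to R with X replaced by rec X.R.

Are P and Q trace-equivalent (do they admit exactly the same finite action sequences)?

P's transition system — 6 states:
  m0 = b.c.c.c.b.0 | ··b··> m1
  m1 = c.c.c.b.0 | ··c··> m2
  m2 = c.c.b.0 | ··c··> m3
  m3 = c.b.0 | ··c··> m4
  m4 = b.0 | ··b··> m5
  m5 = 0 | deadlocked
Q's transition system — 6 states:
  n0 = b.c.c.c.(0 + b.0) | ··b··> n1
  n1 = c.c.c.(0 + b.0) | ··c··> n2
  n2 = c.c.(0 + b.0) | ··c··> n3
  n3 = c.(0 + b.0) | ··c··> n4
  n4 = 0 + b.0 | ··b··> n5
  n5 = 0 | deadlocked
Partition-refinement fixed point:
  B0 = {m0, n0}
  B1 = {m1, n1}
  B2 = {m2, n2}
  B3 = {m3, n3}
  B4 = {m4, n4}
  B5 = {m5, n5}
m0 ∈ B0, n0 ∈ B0 → same block
Bisimilar ⇒ trace-equivalent.

YES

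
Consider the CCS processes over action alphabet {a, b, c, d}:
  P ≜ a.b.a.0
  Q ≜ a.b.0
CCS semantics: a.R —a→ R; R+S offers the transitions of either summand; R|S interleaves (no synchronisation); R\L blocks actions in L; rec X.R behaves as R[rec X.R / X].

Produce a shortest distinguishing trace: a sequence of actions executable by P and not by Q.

P's transition system — 4 states:
  m0 = a.b.a.0 has moves --a--▸ m1
  m1 = b.a.0 has moves --b--▸ m2
  m2 = a.0 has moves --a--▸ m3
  m3 = 0 has moves stopped
Q's transition system — 3 states:
  n0 = a.b.0 has moves --a--▸ n1
  n1 = b.0 has moves --b--▸ n2
  n2 = 0 has moves stopped
Run σ = ⟨aba⟩ on P: start {m0}
  step 1 (a): {m1}
  step 2 (b): {m2}
  step 3 (a): {m3}
  — P admits the full trace.
Run σ = ⟨aba⟩ on Q: start {n0}
  step 1 (a): {n1}
  step 2 (b): {n2}
  step 3 (a): ∅  — Q cannot continue

aba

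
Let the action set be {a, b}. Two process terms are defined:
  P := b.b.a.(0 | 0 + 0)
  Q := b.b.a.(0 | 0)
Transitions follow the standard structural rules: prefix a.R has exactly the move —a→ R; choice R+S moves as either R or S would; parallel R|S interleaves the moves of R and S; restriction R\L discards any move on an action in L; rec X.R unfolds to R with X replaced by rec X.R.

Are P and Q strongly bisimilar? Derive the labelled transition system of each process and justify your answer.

YES

LTS(P): 4 reachable states
  u0 = b.b.a.(0 | 0 + 0) → =b=> u1
  u1 = b.a.(0 | 0 + 0) → =b=> u2
  u2 = a.(0 | 0 + 0) → =a=> u3
  u3 = 0 | 0 + 0 → ·
LTS(Q): 4 reachable states
  v0 = b.b.a.(0 | 0) → =b=> v1
  v1 = b.a.(0 | 0) → =b=> v2
  v2 = a.(0 | 0) → =a=> v3
  v3 = 0 | 0 → ·
Coarsest stable partition (strong bisimilarity classes):
  B0 = {u0, v0}
  B1 = {u1, v1}
  B2 = {u2, v2}
  B3 = {u3, v3}
u0 ∈ B0, v0 ∈ B0 → same block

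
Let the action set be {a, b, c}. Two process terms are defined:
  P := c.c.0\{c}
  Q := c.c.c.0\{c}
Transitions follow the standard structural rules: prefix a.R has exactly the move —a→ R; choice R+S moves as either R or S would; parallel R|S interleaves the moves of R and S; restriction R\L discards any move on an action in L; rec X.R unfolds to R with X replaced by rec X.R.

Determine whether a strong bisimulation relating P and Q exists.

not bisimilar

Reachable graph of P (3 states):
  p0 = c.c.0\{c} has moves =c=> p1
  p1 = c.0\{c} has moves =c=> p2
  p2 = 0\{c} has moves (no moves)
Reachable graph of Q (4 states):
  q0 = c.c.c.0\{c} has moves =c=> q1
  q1 = c.c.0\{c} has moves =c=> q2
  q2 = c.0\{c} has moves =c=> q3
  q3 = 0\{c} has moves (no moves)
Coarsest stable partition (strong bisimilarity classes):
  B0 = {p0, q1}
  B1 = {p1, q2}
  B2 = {p2, q3}
  B3 = {q0}
p0 ∈ B0, q0 ∈ B3 → different blocks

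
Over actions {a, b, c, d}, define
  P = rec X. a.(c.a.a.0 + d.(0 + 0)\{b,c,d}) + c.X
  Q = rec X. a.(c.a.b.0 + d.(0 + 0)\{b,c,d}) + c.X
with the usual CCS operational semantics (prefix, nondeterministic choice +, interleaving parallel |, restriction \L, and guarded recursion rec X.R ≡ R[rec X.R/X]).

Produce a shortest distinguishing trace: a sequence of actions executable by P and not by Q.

acaa

P's transition system — 6 states:
  p0 = rec X. a.(c.a.a.0 + d.(0 + 0)\{b,c,d}) + c.X | =a=> p1, =c=> p0
  p1 = c.a.a.0 + d.(0 + 0)\{b,c,d} | =c=> p2, =d=> p3
  p2 = a.a.0 | =a=> p4
  p3 = (0 + 0)\{b,c,d} | ·
  p4 = a.0 | =a=> p5
  p5 = 0 | ·
Q's transition system — 6 states:
  q0 = rec X. a.(c.a.b.0 + d.(0 + 0)\{b,c,d}) + c.X | =a=> q1, =c=> q0
  q1 = c.a.b.0 + d.(0 + 0)\{b,c,d} | =c=> q2, =d=> q3
  q2 = a.b.0 | =a=> q4
  q3 = (0 + 0)\{b,c,d} | ·
  q4 = b.0 | =b=> q5
  q5 = 0 | ·
Run σ = ⟨acaa⟩ on P: start {p0}
  after a @ step 1: {p1}
  after c @ step 2: {p2}
  after a @ step 3: {p4}
  after a @ step 4: {p5}
  P completes σ.
Run σ = ⟨acaa⟩ on Q: start {q0}
  after a @ step 1: {q1}
  after c @ step 2: {q2}
  after a @ step 3: {q4}
  after a @ step 4: ∅  — Q cannot continue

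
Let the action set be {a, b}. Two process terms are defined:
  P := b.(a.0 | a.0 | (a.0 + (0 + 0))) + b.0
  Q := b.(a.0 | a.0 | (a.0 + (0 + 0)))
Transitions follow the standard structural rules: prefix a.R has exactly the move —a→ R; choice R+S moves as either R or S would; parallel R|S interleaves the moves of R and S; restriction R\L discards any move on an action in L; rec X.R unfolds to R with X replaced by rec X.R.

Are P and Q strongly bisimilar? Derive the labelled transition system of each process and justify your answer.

not bisimilar

LTS(P): 10 reachable states
  p0 = b.(a.0 | a.0 | (a.0 + (0 + 0))) + b.0 | —b→ p1, —b→ p2
  p1 = 0 | ∅
  p2 = a.0 | a.0 | (a.0 + (0 + 0)) | —a→ p3, —a→ p4, —a→ p5
  p3 = 0 | a.0 | (a.0 + (0 + 0)) | —a→ p6, —a→ p7
  p4 = a.0 | 0 | (a.0 + (0 + 0)) | —a→ p6, —a→ p8
  p5 = a.0 | a.0 | 0 | —a→ p7, —a→ p8
  p6 = 0 | 0 | (a.0 + (0 + 0)) | —a→ p9
  p7 = 0 | a.0 | 0 | —a→ p9
  p8 = a.0 | 0 | 0 | —a→ p9
  p9 = 0 | 0 | 0 | ∅
LTS(Q): 9 reachable states
  q0 = b.(a.0 | a.0 | (a.0 + (0 + 0))) | —b→ q1
  q1 = a.0 | a.0 | (a.0 + (0 + 0)) | —a→ q2, —a→ q3, —a→ q4
  q2 = 0 | a.0 | (a.0 + (0 + 0)) | —a→ q5, —a→ q6
  q3 = a.0 | 0 | (a.0 + (0 + 0)) | —a→ q5, —a→ q7
  q4 = a.0 | a.0 | 0 | —a→ q6, —a→ q7
  q5 = 0 | 0 | (a.0 + (0 + 0)) | —a→ q8
  q6 = 0 | a.0 | 0 | —a→ q8
  q7 = a.0 | 0 | 0 | —a→ q8
  q8 = 0 | 0 | 0 | ∅
Coarsest stable partition (strong bisimilarity classes):
  B0 = {p0}
  B1 = {p2, q1}
  B2 = {p3, p4, p5, q2, q3, q4}
  B3 = {p6, p7, p8, q5, q6, q7}
  B4 = {p1, p9, q8}
  B5 = {q0}
p0 ∈ B0, q0 ∈ B5 → different blocks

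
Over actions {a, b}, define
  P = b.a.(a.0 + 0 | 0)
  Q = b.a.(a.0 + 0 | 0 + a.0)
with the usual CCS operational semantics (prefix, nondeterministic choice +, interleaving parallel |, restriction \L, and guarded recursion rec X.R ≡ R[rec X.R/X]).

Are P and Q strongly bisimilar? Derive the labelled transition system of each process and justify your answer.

P's transition system — 4 states:
  u0 = b.a.(a.0 + 0 | 0) has moves ··b··> u1
  u1 = a.(a.0 + 0 | 0) has moves ··a··> u2
  u2 = a.0 + 0 | 0 has moves ··a··> u3
  u3 = 0 has moves ∅
Q's transition system — 4 states:
  v0 = b.a.(a.0 + 0 | 0 + a.0) has moves ··b··> v1
  v1 = a.(a.0 + 0 | 0 + a.0) has moves ··a··> v2
  v2 = a.0 + 0 | 0 + a.0 has moves ··a··> v3
  v3 = 0 has moves ∅
Partition-refinement fixed point:
  B0 = {u0, v0}
  B1 = {u1, v1}
  B2 = {u2, v2}
  B3 = {u3, v3}
u0 ∈ B0, v0 ∈ B0 → same block

YES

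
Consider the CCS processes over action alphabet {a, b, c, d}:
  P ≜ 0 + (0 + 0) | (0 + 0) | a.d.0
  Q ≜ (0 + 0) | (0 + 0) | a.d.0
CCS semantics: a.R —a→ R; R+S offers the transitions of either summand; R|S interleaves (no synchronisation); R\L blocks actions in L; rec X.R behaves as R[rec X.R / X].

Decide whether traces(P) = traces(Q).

LTS(P): 3 reachable states
  m0 = 0 + (0 + 0) | (0 + 0) | a.d.0 | =a=> m1
  m1 = (0 + 0) | (0 + 0) | d.0 | =d=> m2
  m2 = (0 + 0) | (0 + 0) | 0 | deadlocked
LTS(Q): 3 reachable states
  n0 = (0 + 0) | (0 + 0) | a.d.0 | =a=> n1
  n1 = (0 + 0) | (0 + 0) | d.0 | =d=> n2
  n2 = (0 + 0) | (0 + 0) | 0 | deadlocked
Coarsest stable partition (strong bisimilarity classes):
  B0 = {m0, n0}
  B1 = {m1, n1}
  B2 = {m2, n2}
m0 ∈ B0, n0 ∈ B0 → same block
Bisimilar ⇒ trace-equivalent.

traces(P) = traces(Q)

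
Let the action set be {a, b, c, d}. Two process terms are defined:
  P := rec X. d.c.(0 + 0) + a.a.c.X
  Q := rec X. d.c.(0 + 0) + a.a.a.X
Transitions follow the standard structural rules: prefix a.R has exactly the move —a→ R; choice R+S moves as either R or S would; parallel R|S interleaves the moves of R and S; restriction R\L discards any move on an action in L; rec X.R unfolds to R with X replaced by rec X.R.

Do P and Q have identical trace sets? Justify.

Reachable graph of P (5 states):
  m0 = rec X. d.c.(0 + 0) + a.a.c.X :: ··a··> m1, ··d··> m2
  m1 = a.c.(rec X. d.c.(0 + 0) + a.a.c.X) :: ··a··> m3
  m2 = c.(0 + 0) :: ··c··> m4
  m3 = c.(rec X. d.c.(0 + 0) + a.a.c.X) :: ··c··> m0
  m4 = 0 + 0 :: deadlocked
Reachable graph of Q (5 states):
  n0 = rec X. d.c.(0 + 0) + a.a.a.X :: ··a··> n1, ··d··> n2
  n1 = a.a.(rec X. d.c.(0 + 0) + a.a.a.X) :: ··a··> n3
  n2 = c.(0 + 0) :: ··c··> n4
  n3 = a.(rec X. d.c.(0 + 0) + a.a.a.X) :: ··a··> n0
  n4 = 0 + 0 :: deadlocked
Trace ⟨aac⟩ through P, begin at {m0}:
  step 1 (a): {m1}
  step 2 (a): {m3}
  step 3 (c): {m0}
  — P admits the full trace.
Trace ⟨aac⟩ through Q, begin at {n0}:
  step 1 (a): {n1}
  step 2 (a): {n3}
  step 3 (c): no successor for Q

NO — witness ⟨aac⟩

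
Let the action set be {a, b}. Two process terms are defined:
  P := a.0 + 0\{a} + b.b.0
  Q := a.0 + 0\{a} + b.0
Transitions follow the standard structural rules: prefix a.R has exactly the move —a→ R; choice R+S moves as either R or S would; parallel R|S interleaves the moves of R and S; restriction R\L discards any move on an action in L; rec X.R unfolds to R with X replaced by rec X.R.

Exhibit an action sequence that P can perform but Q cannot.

P's transition system — 3 states:
  u0 = a.0 + 0\{a} + b.b.0 has moves --a--▸ u1, --b--▸ u2
  u1 = 0 has moves ·
  u2 = b.0 has moves --b--▸ u1
Q's transition system — 2 states:
  v0 = a.0 + 0\{a} + b.0 has moves --a--▸ v1, --b--▸ v1
  v1 = 0 has moves ·
Trace ⟨bb⟩ through P, begin at {u0}:
  after b @ step 1: {u2}
  after b @ step 2: {u1}
  P completes σ.
Trace ⟨bb⟩ through Q, begin at {v0}:
  after b @ step 1: {v1}
  after b @ step 2: ∅ (Q stuck)

bb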